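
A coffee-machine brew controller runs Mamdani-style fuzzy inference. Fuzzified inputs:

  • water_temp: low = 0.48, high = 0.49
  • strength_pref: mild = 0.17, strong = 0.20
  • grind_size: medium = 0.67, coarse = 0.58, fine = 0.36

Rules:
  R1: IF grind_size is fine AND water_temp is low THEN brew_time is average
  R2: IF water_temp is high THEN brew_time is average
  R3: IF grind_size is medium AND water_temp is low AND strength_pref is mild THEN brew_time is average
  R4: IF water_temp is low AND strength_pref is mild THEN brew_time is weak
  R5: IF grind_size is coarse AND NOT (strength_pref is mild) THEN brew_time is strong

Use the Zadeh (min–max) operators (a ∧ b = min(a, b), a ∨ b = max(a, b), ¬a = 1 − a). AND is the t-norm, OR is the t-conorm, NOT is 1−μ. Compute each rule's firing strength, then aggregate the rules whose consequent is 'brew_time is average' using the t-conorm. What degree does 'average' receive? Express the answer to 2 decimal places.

0.49

R1: fine=0.36, low=0.48; AND[min(a, b)] → w = 0.36
R2: high=0.49 → w = 0.49
R3: medium=0.67, low=0.48, mild=0.17; AND[min(a, b)] → w = 0.17
R4: low=0.48, mild=0.17; AND[min(a, b)] → w = 0.17
R5: coarse=0.58, ¬mild=1−0.17=0.83; AND[min(a, b)] → w = 0.58
Rules with consequent 'average': {R1, R2, R3} → strengths 0.36, 0.49, 0.17
Aggregate via t-conorm [max(a, b)]: 0.49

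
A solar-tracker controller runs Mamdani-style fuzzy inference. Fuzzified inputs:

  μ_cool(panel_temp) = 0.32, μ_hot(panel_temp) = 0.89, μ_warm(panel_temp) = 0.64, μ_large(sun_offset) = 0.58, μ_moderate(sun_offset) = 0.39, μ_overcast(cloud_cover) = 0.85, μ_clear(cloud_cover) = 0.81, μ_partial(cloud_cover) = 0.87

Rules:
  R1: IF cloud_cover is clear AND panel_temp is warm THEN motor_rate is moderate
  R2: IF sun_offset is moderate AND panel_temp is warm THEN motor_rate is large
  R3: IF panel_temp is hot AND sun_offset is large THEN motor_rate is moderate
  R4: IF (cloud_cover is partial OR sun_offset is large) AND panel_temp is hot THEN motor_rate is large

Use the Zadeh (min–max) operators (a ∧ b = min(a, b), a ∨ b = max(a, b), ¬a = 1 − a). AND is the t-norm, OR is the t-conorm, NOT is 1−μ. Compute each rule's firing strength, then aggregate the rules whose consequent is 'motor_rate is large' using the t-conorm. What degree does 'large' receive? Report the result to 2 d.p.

R1: clear=0.81, warm=0.64; AND[min(a, b)] → w = 0.64
R2: moderate=0.39, warm=0.64; AND[min(a, b)] → w = 0.39
R3: hot=0.89, large=0.58; AND[min(a, b)] → w = 0.58
R4: (partial=0.87 OR large=0.58) = 0.87; AND[min(a, b)] with hot=0.89 → w = 0.87
Rules with consequent 'large': {R2, R4} → strengths 0.39, 0.87
Aggregate via t-conorm [max(a, b)]: 0.87

0.87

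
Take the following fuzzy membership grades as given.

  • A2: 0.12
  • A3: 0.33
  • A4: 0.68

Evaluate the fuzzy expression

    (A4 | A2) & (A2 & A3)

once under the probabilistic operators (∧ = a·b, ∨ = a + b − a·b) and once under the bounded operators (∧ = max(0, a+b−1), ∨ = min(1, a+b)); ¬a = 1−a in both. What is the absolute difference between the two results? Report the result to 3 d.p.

0.028

Under probabilistic:
  A4 | A2 = a + b − a·b on (0.6800, 0.1200) = 0.7184
  A2 & A3 = a·b on (0.1200, 0.3300) = 0.0396
  (A4 | A2) & (A2 & A3) = a·b on (0.7184, 0.0396) = 0.0284
  → value = 0.0284
Under bounded:
  A4 | A2 = min(1, a+b) on (0.68, 0.12) = 0.80
  A2 & A3 = max(0, a+b−1) on (0.12, 0.33) = 0.00
  (A4 | A2) & (A2 & A3) = max(0, a+b−1) on (0.80, 0.00) = 0.00
  → value = 0.0000
|0.0284 − 0.0000| = 0.028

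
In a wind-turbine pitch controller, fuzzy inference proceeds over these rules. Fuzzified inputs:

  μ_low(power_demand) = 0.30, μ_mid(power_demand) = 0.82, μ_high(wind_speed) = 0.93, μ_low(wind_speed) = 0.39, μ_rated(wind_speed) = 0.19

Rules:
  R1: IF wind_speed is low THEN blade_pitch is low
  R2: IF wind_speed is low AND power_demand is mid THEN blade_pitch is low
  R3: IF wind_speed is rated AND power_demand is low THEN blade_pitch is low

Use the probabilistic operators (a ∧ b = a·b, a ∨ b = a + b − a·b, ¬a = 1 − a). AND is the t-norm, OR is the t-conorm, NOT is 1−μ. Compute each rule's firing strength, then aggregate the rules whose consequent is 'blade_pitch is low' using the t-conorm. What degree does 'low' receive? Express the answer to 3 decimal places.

0.609

R1: low=0.39 → w = 0.3900
R2: low=0.39, mid=0.82; AND[a·b] → w = 0.3198
R3: rated=0.19, low=0.30; AND[a·b] → w = 0.0570
Rules with consequent 'low': {R1, R2, R3} → strengths 0.3900, 0.3198, 0.0570
Aggregate via t-conorm [a + b − a·b]: 0.6087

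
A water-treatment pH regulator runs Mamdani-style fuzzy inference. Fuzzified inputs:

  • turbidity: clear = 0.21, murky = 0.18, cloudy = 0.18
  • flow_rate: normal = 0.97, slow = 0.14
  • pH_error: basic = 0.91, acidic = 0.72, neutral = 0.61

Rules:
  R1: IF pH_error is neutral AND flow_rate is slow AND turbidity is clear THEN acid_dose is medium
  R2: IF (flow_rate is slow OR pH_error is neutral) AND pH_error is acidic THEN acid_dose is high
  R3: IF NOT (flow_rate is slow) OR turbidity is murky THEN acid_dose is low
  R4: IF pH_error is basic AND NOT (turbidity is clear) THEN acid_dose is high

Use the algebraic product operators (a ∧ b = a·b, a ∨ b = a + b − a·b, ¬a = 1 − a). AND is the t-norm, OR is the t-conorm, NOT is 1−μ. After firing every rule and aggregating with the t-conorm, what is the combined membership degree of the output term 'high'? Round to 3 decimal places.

0.853

R1: neutral=0.61, slow=0.14, clear=0.21; AND[a·b] → w = 0.0179
R2: (slow=0.14 OR neutral=0.61) = 0.6646; AND[a·b] with acidic=0.72 → w = 0.4785
R3: ¬slow=1−0.14=0.86, murky=0.18; OR[a + b − a·b] → w = 0.8852
R4: basic=0.91, ¬clear=1−0.21=0.79; AND[a·b] → w = 0.7189
Rules with consequent 'high': {R2, R4} → strengths 0.4785, 0.7189
Aggregate via t-conorm [a + b − a·b]: 0.8534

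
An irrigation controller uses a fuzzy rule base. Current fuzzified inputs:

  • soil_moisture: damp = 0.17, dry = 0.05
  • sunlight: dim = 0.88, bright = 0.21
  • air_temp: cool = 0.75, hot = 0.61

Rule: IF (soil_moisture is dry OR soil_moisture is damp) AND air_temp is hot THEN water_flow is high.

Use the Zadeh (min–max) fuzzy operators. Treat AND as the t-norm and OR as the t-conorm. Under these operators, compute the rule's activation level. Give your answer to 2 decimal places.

firing strength: (dry=0.05 OR damp=0.17) = 0.17; AND[min(a, b)] with hot=0.61 → w = 0.17

0.17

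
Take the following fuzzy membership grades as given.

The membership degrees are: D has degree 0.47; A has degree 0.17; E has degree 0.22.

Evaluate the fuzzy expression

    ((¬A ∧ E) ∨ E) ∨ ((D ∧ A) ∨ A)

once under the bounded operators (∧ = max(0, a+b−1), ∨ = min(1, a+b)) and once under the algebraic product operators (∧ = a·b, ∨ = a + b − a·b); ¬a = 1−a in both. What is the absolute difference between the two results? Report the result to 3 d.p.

Under bounded:
  ¬A = 1 − 0.17 = 0.83
  ¬A ∧ E = max(0, a+b−1) on (0.83, 0.22) = 0.05
  (¬A ∧ E) ∨ E = min(1, a+b) on (0.05, 0.22) = 0.27
  D ∧ A = max(0, a+b−1) on (0.47, 0.17) = 0.00
  (D ∧ A) ∨ A = min(1, a+b) on (0.00, 0.17) = 0.17
  ((¬A ∧ E) ∨ E) ∨ ((D ∧ A) ∨ A) = min(1, a+b) on (0.27, 0.17) = 0.44
  → value = 0.4400
Under algebraic product:
  ¬A = 1 − 0.1700 = 0.8300
  ¬A ∧ E = a·b on (0.8300, 0.2200) = 0.1826
  (¬A ∧ E) ∨ E = a + b − a·b on (0.1826, 0.2200) = 0.3624
  D ∧ A = a·b on (0.4700, 0.1700) = 0.0799
  (D ∧ A) ∨ A = a + b − a·b on (0.0799, 0.1700) = 0.2363
  ((¬A ∧ E) ∨ E) ∨ ((D ∧ A) ∨ A) = a + b − a·b on (0.3624, 0.2363) = 0.5131
  → value = 0.5131
|0.4400 − 0.5131| = 0.073

0.073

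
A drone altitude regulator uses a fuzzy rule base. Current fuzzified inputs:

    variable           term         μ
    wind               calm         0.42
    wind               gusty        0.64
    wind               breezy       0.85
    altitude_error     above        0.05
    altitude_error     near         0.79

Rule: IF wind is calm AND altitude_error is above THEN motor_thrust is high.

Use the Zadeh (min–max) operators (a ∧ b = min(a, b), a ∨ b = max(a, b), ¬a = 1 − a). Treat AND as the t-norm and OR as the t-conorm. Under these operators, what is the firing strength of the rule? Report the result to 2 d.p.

0.05

firing strength: calm=0.42, above=0.05; AND[min(a, b)] → w = 0.05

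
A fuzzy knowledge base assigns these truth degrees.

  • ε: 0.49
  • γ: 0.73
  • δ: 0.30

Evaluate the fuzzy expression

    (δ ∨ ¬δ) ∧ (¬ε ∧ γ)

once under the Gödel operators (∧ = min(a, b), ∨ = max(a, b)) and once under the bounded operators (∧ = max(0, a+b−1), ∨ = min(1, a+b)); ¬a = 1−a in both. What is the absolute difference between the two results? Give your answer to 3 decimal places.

Under Gödel:
  ¬δ = 1 − 0.30 = 0.70
  δ ∨ ¬δ = max(a, b) on (0.30, 0.70) = 0.70
  ¬ε = 1 − 0.49 = 0.51
  ¬ε ∧ γ = min(a, b) on (0.51, 0.73) = 0.51
  (δ ∨ ¬δ) ∧ (¬ε ∧ γ) = min(a, b) on (0.70, 0.51) = 0.51
  → value = 0.5100
Under bounded:
  ¬δ = 1 − 0.30 = 0.70
  δ ∨ ¬δ = min(1, a+b) on (0.30, 0.70) = 1.00
  ¬ε = 1 − 0.49 = 0.51
  ¬ε ∧ γ = max(0, a+b−1) on (0.51, 0.73) = 0.24
  (δ ∨ ¬δ) ∧ (¬ε ∧ γ) = max(0, a+b−1) on (1.00, 0.24) = 0.24
  → value = 0.2400
|0.5100 − 0.2400| = 0.270

0.270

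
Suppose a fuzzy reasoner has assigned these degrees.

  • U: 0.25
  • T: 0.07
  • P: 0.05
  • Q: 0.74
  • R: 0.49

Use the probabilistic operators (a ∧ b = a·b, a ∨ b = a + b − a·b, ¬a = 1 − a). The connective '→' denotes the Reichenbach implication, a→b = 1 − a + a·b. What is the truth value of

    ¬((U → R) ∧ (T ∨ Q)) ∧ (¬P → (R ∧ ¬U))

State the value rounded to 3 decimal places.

U → R  [Reichenbach: 1 − a + a·b] with a=0.2500, b=0.4900 → 0.8725
T ∨ Q = a + b − a·b on (0.0700, 0.7400) = 0.7582
(U → R) ∧ (T ∨ Q) = a·b on (0.8725, 0.7582) = 0.6615
¬((U → R) ∧ (T ∨ Q)) = 1 − 0.6615 = 0.3385
¬P = 1 − 0.0500 = 0.9500
¬U = 1 − 0.2500 = 0.7500
R ∧ ¬U = a·b on (0.4900, 0.7500) = 0.3675
¬P → (R ∧ ¬U)  [Reichenbach: 1 − a + a·b] with a=0.9500, b=0.3675 → 0.3991
¬((U → R) ∧ (T ∨ Q)) ∧ (¬P → (R ∧ ¬U)) = a·b on (0.3385, 0.3991) = 0.1351

0.135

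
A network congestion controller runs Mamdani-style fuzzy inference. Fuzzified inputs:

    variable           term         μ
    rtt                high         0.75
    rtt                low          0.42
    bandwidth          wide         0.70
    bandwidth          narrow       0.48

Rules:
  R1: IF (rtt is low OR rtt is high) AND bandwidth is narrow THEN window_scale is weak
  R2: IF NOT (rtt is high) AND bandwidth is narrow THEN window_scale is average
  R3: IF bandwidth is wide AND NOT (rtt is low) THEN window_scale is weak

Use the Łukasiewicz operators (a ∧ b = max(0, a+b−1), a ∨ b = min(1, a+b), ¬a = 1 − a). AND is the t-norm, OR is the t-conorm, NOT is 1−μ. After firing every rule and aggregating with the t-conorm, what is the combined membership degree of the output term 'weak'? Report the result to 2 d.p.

0.76

R1: (low=0.42 OR high=0.75) = 1.00; AND[max(0, a+b−1)] with narrow=0.48 → w = 0.48
R2: ¬high=1−0.75=0.25, narrow=0.48; AND[max(0, a+b−1)] → w = 0.00
R3: wide=0.70, ¬low=1−0.42=0.58; AND[max(0, a+b−1)] → w = 0.28
Rules with consequent 'weak': {R1, R3} → strengths 0.48, 0.28
Aggregate via t-conorm [min(1, a+b)]: 0.76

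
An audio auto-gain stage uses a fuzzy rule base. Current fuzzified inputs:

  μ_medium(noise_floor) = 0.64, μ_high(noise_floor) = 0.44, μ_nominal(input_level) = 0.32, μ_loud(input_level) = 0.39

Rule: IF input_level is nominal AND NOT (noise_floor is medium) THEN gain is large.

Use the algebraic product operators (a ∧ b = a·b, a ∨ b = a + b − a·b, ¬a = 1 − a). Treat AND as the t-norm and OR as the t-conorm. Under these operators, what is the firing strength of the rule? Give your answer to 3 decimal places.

0.115

firing strength: nominal=0.32, ¬medium=1−0.64=0.36; AND[a·b] → w = 0.1152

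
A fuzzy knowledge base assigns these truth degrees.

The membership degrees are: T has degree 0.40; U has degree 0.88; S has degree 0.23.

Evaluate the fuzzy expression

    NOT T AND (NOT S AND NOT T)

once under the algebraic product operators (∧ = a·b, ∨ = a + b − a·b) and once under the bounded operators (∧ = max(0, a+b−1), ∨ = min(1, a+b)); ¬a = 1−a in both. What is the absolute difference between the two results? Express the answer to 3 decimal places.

0.277

Under algebraic product:
  NOT T = 1 − 0.4000 = 0.6000
  NOT S = 1 − 0.2300 = 0.7700
  NOT T = 1 − 0.4000 = 0.6000
  NOT S AND NOT T = a·b on (0.7700, 0.6000) = 0.4620
  NOT T AND (NOT S AND NOT T) = a·b on (0.6000, 0.4620) = 0.2772
  → value = 0.2772
Under bounded:
  NOT T = 1 − 0.40 = 0.60
  NOT S = 1 − 0.23 = 0.77
  NOT T = 1 − 0.40 = 0.60
  NOT S AND NOT T = max(0, a+b−1) on (0.77, 0.60) = 0.37
  NOT T AND (NOT S AND NOT T) = max(0, a+b−1) on (0.60, 0.37) = 0.00
  → value = 0.0000
|0.2772 − 0.0000| = 0.277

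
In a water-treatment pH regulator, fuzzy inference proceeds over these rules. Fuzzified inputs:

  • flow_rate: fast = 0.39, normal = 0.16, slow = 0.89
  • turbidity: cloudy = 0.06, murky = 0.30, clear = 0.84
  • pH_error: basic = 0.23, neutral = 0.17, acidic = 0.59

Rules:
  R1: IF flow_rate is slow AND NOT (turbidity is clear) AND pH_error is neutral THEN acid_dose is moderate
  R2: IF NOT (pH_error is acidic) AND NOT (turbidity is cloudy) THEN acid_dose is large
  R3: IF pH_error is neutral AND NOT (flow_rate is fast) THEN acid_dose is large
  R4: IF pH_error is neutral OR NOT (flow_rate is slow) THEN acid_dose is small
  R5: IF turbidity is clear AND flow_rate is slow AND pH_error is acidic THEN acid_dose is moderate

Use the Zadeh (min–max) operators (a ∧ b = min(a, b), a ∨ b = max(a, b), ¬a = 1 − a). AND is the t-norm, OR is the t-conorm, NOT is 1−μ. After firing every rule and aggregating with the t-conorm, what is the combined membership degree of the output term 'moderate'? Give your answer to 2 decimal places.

0.59

R1: slow=0.89, ¬clear=1−0.84=0.16, neutral=0.17; AND[min(a, b)] → w = 0.16
R2: ¬acidic=1−0.59=0.41, ¬cloudy=1−0.06=0.94; AND[min(a, b)] → w = 0.41
R3: neutral=0.17, ¬fast=1−0.39=0.61; AND[min(a, b)] → w = 0.17
R4: neutral=0.17, ¬slow=1−0.89=0.11; OR[max(a, b)] → w = 0.17
R5: clear=0.84, slow=0.89, acidic=0.59; AND[min(a, b)] → w = 0.59
Rules with consequent 'moderate': {R1, R5} → strengths 0.16, 0.59
Aggregate via t-conorm [max(a, b)]: 0.59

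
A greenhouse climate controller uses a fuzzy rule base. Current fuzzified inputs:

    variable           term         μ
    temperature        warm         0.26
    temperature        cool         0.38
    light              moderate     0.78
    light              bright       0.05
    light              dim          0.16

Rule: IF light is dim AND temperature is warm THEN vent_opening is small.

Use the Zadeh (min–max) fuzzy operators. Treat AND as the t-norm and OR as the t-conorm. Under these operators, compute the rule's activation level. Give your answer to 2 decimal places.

0.16

firing strength: dim=0.16, warm=0.26; AND[min(a, b)] → w = 0.16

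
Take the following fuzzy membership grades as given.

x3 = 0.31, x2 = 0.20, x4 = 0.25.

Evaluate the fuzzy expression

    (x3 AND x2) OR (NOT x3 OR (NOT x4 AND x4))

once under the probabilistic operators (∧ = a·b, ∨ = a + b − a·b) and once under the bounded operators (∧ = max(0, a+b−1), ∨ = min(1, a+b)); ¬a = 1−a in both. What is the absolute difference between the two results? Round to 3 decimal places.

0.074

Under probabilistic:
  x3 AND x2 = a·b on (0.3100, 0.2000) = 0.0620
  NOT x3 = 1 − 0.3100 = 0.6900
  NOT x4 = 1 − 0.2500 = 0.7500
  NOT x4 AND x4 = a·b on (0.7500, 0.2500) = 0.1875
  NOT x3 OR (NOT x4 AND x4) = a + b − a·b on (0.6900, 0.1875) = 0.7481
  (x3 AND x2) OR (NOT x3 OR (NOT x4 AND x4)) = a + b − a·b on (0.0620, 0.7481) = 0.7637
  → value = 0.7637
Under bounded:
  x3 AND x2 = max(0, a+b−1) on (0.31, 0.20) = 0.00
  NOT x3 = 1 − 0.31 = 0.69
  NOT x4 = 1 − 0.25 = 0.75
  NOT x4 AND x4 = max(0, a+b−1) on (0.75, 0.25) = 0.00
  NOT x3 OR (NOT x4 AND x4) = min(1, a+b) on (0.69, 0.00) = 0.69
  (x3 AND x2) OR (NOT x3 OR (NOT x4 AND x4)) = min(1, a+b) on (0.00, 0.69) = 0.69
  → value = 0.6900
|0.7637 − 0.6900| = 0.074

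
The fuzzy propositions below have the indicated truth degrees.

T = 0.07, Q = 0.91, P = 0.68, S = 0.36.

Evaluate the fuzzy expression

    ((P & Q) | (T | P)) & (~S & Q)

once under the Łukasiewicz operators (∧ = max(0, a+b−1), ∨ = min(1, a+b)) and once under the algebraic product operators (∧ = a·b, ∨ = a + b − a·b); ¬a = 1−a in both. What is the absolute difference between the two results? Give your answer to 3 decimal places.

0.034

Under Łukasiewicz:
  P & Q = max(0, a+b−1) on (0.68, 0.91) = 0.59
  T | P = min(1, a+b) on (0.07, 0.68) = 0.75
  (P & Q) | (T | P) = min(1, a+b) on (0.59, 0.75) = 1.00
  ~S = 1 − 0.36 = 0.64
  ~S & Q = max(0, a+b−1) on (0.64, 0.91) = 0.55
  ((P & Q) | (T | P)) & (~S & Q) = max(0, a+b−1) on (1.00, 0.55) = 0.55
  → value = 0.5500
Under algebraic product:
  P & Q = a·b on (0.6800, 0.9100) = 0.6188
  T | P = a + b − a·b on (0.0700, 0.6800) = 0.7024
  (P & Q) | (T | P) = a + b − a·b on (0.6188, 0.7024) = 0.8866
  ~S = 1 − 0.3600 = 0.6400
  ~S & Q = a·b on (0.6400, 0.9100) = 0.5824
  ((P & Q) | (T | P)) & (~S & Q) = a·b on (0.8866, 0.5824) = 0.5163
  → value = 0.5163
|0.5500 − 0.5163| = 0.034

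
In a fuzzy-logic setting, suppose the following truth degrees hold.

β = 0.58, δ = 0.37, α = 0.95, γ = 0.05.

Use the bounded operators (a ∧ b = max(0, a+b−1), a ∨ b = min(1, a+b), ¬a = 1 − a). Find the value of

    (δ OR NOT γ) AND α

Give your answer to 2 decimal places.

0.95

NOT γ = 1 − 0.05 = 0.95
δ OR NOT γ = min(1, a+b) on (0.37, 0.95) = 1.00
(δ OR NOT γ) AND α = max(0, a+b−1) on (1.00, 0.95) = 0.95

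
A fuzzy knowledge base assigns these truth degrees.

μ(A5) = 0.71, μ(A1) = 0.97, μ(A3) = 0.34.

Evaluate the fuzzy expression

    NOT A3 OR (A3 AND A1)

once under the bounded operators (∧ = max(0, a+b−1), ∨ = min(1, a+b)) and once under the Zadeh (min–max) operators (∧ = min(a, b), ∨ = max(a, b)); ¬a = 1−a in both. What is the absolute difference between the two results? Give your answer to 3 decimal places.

0.310

Under bounded:
  NOT A3 = 1 − 0.34 = 0.66
  A3 AND A1 = max(0, a+b−1) on (0.34, 0.97) = 0.31
  NOT A3 OR (A3 AND A1) = min(1, a+b) on (0.66, 0.31) = 0.97
  → value = 0.9700
Under Zadeh (min–max):
  NOT A3 = 1 − 0.34 = 0.66
  A3 AND A1 = min(a, b) on (0.34, 0.97) = 0.34
  NOT A3 OR (A3 AND A1) = max(a, b) on (0.66, 0.34) = 0.66
  → value = 0.6600
|0.9700 − 0.6600| = 0.310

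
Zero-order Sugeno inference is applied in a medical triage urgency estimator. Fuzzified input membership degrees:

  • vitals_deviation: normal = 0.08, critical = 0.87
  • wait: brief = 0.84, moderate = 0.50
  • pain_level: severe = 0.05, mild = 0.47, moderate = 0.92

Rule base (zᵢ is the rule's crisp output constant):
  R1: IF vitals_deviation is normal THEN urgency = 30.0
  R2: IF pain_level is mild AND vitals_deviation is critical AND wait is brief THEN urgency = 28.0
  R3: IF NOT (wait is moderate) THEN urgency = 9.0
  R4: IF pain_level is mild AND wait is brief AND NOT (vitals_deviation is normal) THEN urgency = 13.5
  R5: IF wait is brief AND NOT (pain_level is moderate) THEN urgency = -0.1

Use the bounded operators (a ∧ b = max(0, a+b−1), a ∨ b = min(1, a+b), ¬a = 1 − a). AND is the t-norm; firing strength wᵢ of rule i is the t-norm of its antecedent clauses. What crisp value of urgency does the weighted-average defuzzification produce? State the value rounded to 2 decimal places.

15.20

R1 (z=30.0): normal=0.08 → w = 0.08
R2 (z=28.0): mild=0.47, critical=0.87, brief=0.84; AND[max(0, a+b−1)] → w = 0.18
R3 (z=9.0): ¬moderate=1−0.50=0.50 → w = 0.50
R4 (z=13.5): mild=0.47, brief=0.84, ¬normal=1−0.08=0.92; AND[max(0, a+b−1)] → w = 0.23
R5 (z=-0.1): brief=0.84, ¬moderate=1−0.92=0.08; AND[max(0, a+b−1)] → w = 0.00
Weighted average = (0.08·30.0 + 0.18·28.0 + 0.50·9.0 + 0.23·13.5 + 0.00·-0.1) / (0.08 + 0.18 + 0.50 + 0.23 + 0.00)
  = 15.0450 / 0.9900 = 15.20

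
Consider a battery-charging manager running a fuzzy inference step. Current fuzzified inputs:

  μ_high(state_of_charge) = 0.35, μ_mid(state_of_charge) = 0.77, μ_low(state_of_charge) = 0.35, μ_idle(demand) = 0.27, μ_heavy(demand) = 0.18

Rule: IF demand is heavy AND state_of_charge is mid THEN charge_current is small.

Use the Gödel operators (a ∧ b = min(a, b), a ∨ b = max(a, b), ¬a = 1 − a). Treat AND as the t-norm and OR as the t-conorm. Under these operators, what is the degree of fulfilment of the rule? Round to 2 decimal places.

firing strength: heavy=0.18, mid=0.77; AND[min(a, b)] → w = 0.18

0.18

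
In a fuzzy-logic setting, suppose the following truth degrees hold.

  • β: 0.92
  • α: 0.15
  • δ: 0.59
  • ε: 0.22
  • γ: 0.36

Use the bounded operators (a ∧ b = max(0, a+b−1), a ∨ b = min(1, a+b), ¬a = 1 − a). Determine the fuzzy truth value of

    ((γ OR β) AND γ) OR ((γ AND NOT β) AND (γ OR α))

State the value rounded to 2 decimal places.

0.36

γ OR β = min(1, a+b) on (0.36, 0.92) = 1.00
(γ OR β) AND γ = max(0, a+b−1) on (1.00, 0.36) = 0.36
NOT β = 1 − 0.92 = 0.08
γ AND NOT β = max(0, a+b−1) on (0.36, 0.08) = 0.00
γ OR α = min(1, a+b) on (0.36, 0.15) = 0.51
(γ AND NOT β) AND (γ OR α) = max(0, a+b−1) on (0.00, 0.51) = 0.00
((γ OR β) AND γ) OR ((γ AND NOT β) AND (γ OR α)) = min(1, a+b) on (0.36, 0.00) = 0.36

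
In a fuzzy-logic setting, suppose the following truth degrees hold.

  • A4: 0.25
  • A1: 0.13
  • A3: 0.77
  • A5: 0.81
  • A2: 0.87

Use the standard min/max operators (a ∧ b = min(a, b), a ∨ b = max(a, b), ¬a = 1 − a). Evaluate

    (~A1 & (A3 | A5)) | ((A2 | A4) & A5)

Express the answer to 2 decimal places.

~A1 = 1 − 0.13 = 0.87
A3 | A5 = max(a, b) on (0.77, 0.81) = 0.81
~A1 & (A3 | A5) = min(a, b) on (0.87, 0.81) = 0.81
A2 | A4 = max(a, b) on (0.87, 0.25) = 0.87
(A2 | A4) & A5 = min(a, b) on (0.87, 0.81) = 0.81
(~A1 & (A3 | A5)) | ((A2 | A4) & A5) = max(a, b) on (0.81, 0.81) = 0.81

0.81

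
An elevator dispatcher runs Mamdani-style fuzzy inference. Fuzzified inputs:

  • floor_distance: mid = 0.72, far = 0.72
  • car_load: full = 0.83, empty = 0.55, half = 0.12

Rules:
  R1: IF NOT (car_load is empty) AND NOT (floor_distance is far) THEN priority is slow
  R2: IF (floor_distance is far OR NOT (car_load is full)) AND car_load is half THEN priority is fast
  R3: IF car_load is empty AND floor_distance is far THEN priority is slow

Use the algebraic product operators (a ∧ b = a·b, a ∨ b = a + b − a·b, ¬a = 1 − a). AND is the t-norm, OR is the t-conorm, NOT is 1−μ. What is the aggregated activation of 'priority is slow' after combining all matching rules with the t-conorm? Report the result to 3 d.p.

0.472

R1: ¬empty=1−0.55=0.45, ¬far=1−0.72=0.28; AND[a·b] → w = 0.1260
R2: (far=0.72 OR ¬full=1−0.83=0.17) = 0.7676; AND[a·b] with half=0.12 → w = 0.0921
R3: empty=0.55, far=0.72; AND[a·b] → w = 0.3960
Rules with consequent 'slow': {R1, R3} → strengths 0.1260, 0.3960
Aggregate via t-conorm [a + b − a·b]: 0.4721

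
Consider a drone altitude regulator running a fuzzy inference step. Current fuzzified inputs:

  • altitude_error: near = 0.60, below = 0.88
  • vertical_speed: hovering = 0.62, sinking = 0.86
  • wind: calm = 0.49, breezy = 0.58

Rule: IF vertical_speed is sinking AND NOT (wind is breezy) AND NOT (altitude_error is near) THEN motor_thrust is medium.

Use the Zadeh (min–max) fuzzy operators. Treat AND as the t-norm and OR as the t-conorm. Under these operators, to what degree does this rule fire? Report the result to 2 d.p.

0.40

firing strength: sinking=0.86, ¬breezy=1−0.58=0.42, ¬near=1−0.60=0.40; AND[min(a, b)] → w = 0.40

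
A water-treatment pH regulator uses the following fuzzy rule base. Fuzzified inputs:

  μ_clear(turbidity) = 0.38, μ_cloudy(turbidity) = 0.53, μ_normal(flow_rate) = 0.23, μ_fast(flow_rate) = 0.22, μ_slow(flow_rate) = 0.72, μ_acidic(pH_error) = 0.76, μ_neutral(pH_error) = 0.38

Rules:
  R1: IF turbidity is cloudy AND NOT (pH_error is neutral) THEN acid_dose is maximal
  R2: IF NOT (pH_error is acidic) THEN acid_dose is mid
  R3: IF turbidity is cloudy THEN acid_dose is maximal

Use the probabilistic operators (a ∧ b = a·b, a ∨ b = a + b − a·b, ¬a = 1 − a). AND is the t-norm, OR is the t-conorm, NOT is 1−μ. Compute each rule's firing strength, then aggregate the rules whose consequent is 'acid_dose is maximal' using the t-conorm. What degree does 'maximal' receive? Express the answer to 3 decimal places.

R1: cloudy=0.53, ¬neutral=1−0.38=0.62; AND[a·b] → w = 0.3286
R2: ¬acidic=1−0.76=0.24 → w = 0.2400
R3: cloudy=0.53 → w = 0.5300
Rules with consequent 'maximal': {R1, R3} → strengths 0.3286, 0.5300
Aggregate via t-conorm [a + b − a·b]: 0.6844

0.684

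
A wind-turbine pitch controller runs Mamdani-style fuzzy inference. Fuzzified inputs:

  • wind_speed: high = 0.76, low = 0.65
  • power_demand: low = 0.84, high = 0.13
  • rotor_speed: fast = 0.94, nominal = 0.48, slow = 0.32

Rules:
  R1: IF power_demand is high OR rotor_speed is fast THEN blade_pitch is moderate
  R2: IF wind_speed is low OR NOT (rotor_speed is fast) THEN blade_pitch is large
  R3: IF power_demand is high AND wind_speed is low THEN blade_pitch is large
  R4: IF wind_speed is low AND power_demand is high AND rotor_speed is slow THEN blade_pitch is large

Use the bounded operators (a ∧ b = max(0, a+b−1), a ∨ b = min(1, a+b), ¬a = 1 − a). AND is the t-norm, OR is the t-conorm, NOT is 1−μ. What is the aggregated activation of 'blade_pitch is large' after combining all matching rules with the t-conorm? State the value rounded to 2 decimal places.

R1: high=0.13, fast=0.94; OR[min(1, a+b)] → w = 1.00
R2: low=0.65, ¬fast=1−0.94=0.06; OR[min(1, a+b)] → w = 0.71
R3: high=0.13, low=0.65; AND[max(0, a+b−1)] → w = 0.00
R4: low=0.65, high=0.13, slow=0.32; AND[max(0, a+b−1)] → w = 0.00
Rules with consequent 'large': {R2, R3, R4} → strengths 0.71, 0.00, 0.00
Aggregate via t-conorm [min(1, a+b)]: 0.71

0.71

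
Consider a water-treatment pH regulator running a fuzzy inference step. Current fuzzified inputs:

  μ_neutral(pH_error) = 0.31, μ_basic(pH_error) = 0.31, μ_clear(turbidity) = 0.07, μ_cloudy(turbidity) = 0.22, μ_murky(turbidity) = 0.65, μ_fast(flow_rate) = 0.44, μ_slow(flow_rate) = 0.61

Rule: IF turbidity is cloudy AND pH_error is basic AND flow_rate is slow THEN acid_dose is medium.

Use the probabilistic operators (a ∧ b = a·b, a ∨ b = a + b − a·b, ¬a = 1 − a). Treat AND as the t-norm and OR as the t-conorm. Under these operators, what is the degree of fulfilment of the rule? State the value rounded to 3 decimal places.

0.042

firing strength: cloudy=0.22, basic=0.31, slow=0.61; AND[a·b] → w = 0.0416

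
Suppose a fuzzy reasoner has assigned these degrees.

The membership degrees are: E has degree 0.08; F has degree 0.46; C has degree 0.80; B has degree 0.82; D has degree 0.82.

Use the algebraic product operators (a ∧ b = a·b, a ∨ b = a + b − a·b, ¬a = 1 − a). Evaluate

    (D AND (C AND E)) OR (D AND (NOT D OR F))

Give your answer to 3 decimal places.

C AND E = a·b on (0.8000, 0.0800) = 0.0640
D AND (C AND E) = a·b on (0.8200, 0.0640) = 0.0525
NOT D = 1 − 0.8200 = 0.1800
NOT D OR F = a + b − a·b on (0.1800, 0.4600) = 0.5572
D AND (NOT D OR F) = a·b on (0.8200, 0.5572) = 0.4569
(D AND (C AND E)) OR (D AND (NOT D OR F)) = a + b − a·b on (0.0525, 0.4569) = 0.4854

0.485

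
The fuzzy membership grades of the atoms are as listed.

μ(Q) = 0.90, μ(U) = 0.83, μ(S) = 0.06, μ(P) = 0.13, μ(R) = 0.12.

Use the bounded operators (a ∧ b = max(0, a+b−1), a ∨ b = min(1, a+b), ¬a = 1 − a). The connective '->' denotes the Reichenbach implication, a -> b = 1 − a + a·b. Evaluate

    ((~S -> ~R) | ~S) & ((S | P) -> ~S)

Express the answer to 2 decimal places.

0.99

~S = 1 − 0.06 = 0.94
~R = 1 − 0.12 = 0.88
~S -> ~R  [Reichenbach: 1 − a + a·b] with a=0.94, b=0.88 → 0.89
~S = 1 − 0.06 = 0.94
(~S -> ~R) | ~S = min(1, a+b) on (0.89, 0.94) = 1.00
S | P = min(1, a+b) on (0.06, 0.13) = 0.19
~S = 1 − 0.06 = 0.94
(S | P) -> ~S  [Reichenbach: 1 − a + a·b] with a=0.19, b=0.94 → 0.99
((~S -> ~R) | ~S) & ((S | P) -> ~S) = max(0, a+b−1) on (1.00, 0.99) = 0.99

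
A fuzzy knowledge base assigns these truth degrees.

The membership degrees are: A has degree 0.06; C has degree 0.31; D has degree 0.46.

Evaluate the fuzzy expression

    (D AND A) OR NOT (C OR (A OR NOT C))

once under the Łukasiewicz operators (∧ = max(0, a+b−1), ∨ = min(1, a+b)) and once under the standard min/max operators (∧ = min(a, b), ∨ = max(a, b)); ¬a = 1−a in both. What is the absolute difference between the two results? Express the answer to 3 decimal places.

Under Łukasiewicz:
  D AND A = max(0, a+b−1) on (0.46, 0.06) = 0.00
  NOT C = 1 − 0.31 = 0.69
  A OR NOT C = min(1, a+b) on (0.06, 0.69) = 0.75
  C OR (A OR NOT C) = min(1, a+b) on (0.31, 0.75) = 1.00
  NOT (C OR (A OR NOT C)) = 1 − 1.00 = 0.00
  (D AND A) OR NOT (C OR (A OR NOT C)) = min(1, a+b) on (0.00, 0.00) = 0.00
  → value = 0.0000
Under standard min/max:
  D AND A = min(a, b) on (0.46, 0.06) = 0.06
  NOT C = 1 − 0.31 = 0.69
  A OR NOT C = max(a, b) on (0.06, 0.69) = 0.69
  C OR (A OR NOT C) = max(a, b) on (0.31, 0.69) = 0.69
  NOT (C OR (A OR NOT C)) = 1 − 0.69 = 0.31
  (D AND A) OR NOT (C OR (A OR NOT C)) = max(a, b) on (0.06, 0.31) = 0.31
  → value = 0.3100
|0.0000 − 0.3100| = 0.310

0.310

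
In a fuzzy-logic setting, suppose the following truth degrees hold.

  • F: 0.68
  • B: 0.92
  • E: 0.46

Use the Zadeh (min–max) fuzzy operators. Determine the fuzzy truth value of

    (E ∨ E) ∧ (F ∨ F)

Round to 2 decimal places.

0.46

E ∨ E = max(a, b) on (0.46, 0.46) = 0.46
F ∨ F = max(a, b) on (0.68, 0.68) = 0.68
(E ∨ E) ∧ (F ∨ F) = min(a, b) on (0.46, 0.68) = 0.46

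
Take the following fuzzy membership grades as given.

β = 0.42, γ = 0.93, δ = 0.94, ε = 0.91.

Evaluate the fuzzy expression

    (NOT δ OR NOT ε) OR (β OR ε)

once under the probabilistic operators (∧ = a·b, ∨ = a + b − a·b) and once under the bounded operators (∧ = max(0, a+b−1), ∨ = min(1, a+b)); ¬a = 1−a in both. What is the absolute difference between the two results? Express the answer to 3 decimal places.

0.045

Under probabilistic:
  NOT δ = 1 − 0.9400 = 0.0600
  NOT ε = 1 − 0.9100 = 0.0900
  NOT δ OR NOT ε = a + b − a·b on (0.0600, 0.0900) = 0.1446
  β OR ε = a + b − a·b on (0.4200, 0.9100) = 0.9478
  (NOT δ OR NOT ε) OR (β OR ε) = a + b − a·b on (0.1446, 0.9478) = 0.9553
  → value = 0.9553
Under bounded:
  NOT δ = 1 − 0.94 = 0.06
  NOT ε = 1 − 0.91 = 0.09
  NOT δ OR NOT ε = min(1, a+b) on (0.06, 0.09) = 0.15
  β OR ε = min(1, a+b) on (0.42, 0.91) = 1.00
  (NOT δ OR NOT ε) OR (β OR ε) = min(1, a+b) on (0.15, 1.00) = 1.00
  → value = 1.0000
|0.9553 − 1.0000| = 0.045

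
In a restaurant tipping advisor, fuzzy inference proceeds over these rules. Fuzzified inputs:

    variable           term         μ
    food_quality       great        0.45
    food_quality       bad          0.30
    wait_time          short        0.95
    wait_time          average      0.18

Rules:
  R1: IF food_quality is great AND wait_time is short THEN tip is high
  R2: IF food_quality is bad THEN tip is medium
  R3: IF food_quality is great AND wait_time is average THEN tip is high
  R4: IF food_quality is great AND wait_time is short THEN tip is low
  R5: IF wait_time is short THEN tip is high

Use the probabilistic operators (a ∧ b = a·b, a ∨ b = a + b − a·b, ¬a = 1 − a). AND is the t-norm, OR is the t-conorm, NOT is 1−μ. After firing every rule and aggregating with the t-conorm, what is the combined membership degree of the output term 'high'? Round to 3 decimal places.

0.974

R1: great=0.45, short=0.95; AND[a·b] → w = 0.4275
R2: bad=0.30 → w = 0.3000
R3: great=0.45, average=0.18; AND[a·b] → w = 0.0810
R4: great=0.45, short=0.95; AND[a·b] → w = 0.4275
R5: short=0.95 → w = 0.9500
Rules with consequent 'high': {R1, R3, R5} → strengths 0.4275, 0.0810, 0.9500
Aggregate via t-conorm [a + b − a·b]: 0.9737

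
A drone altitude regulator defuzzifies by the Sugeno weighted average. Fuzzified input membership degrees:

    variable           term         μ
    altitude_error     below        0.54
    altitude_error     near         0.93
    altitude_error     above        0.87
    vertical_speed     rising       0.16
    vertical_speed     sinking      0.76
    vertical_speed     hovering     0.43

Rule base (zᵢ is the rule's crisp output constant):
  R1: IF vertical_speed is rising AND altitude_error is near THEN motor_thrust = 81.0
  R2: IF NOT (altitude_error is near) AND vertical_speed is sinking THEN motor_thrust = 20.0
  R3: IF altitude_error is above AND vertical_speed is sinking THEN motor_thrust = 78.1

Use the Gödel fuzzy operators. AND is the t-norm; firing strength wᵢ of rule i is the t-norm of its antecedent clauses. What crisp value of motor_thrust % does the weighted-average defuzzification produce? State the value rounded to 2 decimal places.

R1 (z=81.0): rising=0.16, near=0.93; AND[min(a, b)] → w = 0.16
R2 (z=20.0): ¬near=1−0.93=0.07, sinking=0.76; AND[min(a, b)] → w = 0.07
R3 (z=78.1): above=0.87, sinking=0.76; AND[min(a, b)] → w = 0.76
Weighted average = (0.16·81.0 + 0.07·20.0 + 0.76·78.1) / (0.16 + 0.07 + 0.76)
  = 73.7160 / 0.9900 = 74.46

74.46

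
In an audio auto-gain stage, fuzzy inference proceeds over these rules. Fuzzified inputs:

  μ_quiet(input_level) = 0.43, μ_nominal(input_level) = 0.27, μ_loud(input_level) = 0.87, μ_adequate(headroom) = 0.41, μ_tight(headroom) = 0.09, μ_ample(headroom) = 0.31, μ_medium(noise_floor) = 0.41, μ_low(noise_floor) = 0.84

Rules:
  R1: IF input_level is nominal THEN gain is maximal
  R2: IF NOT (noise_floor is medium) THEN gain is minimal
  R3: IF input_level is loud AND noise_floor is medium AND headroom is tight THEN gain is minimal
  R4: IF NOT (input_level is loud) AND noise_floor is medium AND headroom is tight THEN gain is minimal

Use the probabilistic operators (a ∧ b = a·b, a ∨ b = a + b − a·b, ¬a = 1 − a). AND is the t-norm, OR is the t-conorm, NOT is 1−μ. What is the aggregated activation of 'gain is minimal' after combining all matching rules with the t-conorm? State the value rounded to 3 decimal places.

0.605

R1: nominal=0.27 → w = 0.2700
R2: ¬medium=1−0.41=0.59 → w = 0.5900
R3: loud=0.87, medium=0.41, tight=0.09; AND[a·b] → w = 0.0321
R4: ¬loud=1−0.87=0.13, medium=0.41, tight=0.09; AND[a·b] → w = 0.0048
Rules with consequent 'minimal': {R2, R3, R4} → strengths 0.5900, 0.0321, 0.0048
Aggregate via t-conorm [a + b − a·b]: 0.6051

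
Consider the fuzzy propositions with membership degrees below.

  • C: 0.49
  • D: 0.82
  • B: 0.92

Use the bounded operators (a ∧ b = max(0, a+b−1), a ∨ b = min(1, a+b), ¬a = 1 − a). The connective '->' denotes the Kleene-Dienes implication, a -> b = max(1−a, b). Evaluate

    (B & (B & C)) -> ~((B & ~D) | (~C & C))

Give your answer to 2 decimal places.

B & C = max(0, a+b−1) on (0.92, 0.49) = 0.41
B & (B & C) = max(0, a+b−1) on (0.92, 0.41) = 0.33
~D = 1 − 0.82 = 0.18
B & ~D = max(0, a+b−1) on (0.92, 0.18) = 0.10
~C = 1 − 0.49 = 0.51
~C & C = max(0, a+b−1) on (0.51, 0.49) = 0.00
(B & ~D) | (~C & C) = min(1, a+b) on (0.10, 0.00) = 0.10
~((B & ~D) | (~C & C)) = 1 − 0.10 = 0.90
(B & (B & C)) -> ~((B & ~D) | (~C & C))  [Kleene-Dienes: max(1−a, b)] with a=0.33, b=0.90 → 0.90

0.90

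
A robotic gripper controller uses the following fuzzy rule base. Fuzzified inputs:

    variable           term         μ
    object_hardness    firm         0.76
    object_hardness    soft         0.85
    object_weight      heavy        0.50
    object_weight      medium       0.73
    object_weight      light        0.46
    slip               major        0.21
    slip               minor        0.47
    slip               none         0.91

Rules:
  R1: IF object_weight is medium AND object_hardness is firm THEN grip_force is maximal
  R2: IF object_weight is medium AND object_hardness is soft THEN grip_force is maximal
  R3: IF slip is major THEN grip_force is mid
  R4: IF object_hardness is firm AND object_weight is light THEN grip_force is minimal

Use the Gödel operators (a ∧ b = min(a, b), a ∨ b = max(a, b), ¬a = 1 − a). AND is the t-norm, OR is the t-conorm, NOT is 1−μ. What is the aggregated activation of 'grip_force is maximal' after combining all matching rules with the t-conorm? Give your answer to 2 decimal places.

0.73

R1: medium=0.73, firm=0.76; AND[min(a, b)] → w = 0.73
R2: medium=0.73, soft=0.85; AND[min(a, b)] → w = 0.73
R3: major=0.21 → w = 0.21
R4: firm=0.76, light=0.46; AND[min(a, b)] → w = 0.46
Rules with consequent 'maximal': {R1, R2} → strengths 0.73, 0.73
Aggregate via t-conorm [max(a, b)]: 0.73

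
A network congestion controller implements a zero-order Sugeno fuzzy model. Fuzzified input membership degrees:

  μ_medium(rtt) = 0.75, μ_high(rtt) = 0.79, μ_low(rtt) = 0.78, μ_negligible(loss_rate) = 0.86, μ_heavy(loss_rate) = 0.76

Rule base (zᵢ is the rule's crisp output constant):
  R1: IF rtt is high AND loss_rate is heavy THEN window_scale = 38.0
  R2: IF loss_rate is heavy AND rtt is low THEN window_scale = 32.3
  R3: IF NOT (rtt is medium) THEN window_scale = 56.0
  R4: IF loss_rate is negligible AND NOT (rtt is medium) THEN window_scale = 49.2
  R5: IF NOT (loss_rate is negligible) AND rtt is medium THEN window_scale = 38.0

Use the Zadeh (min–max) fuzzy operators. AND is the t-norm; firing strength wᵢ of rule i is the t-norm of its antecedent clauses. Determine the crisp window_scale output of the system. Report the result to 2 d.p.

R1 (z=38.0): high=0.79, heavy=0.76; AND[min(a, b)] → w = 0.76
R2 (z=32.3): heavy=0.76, low=0.78; AND[min(a, b)] → w = 0.76
R3 (z=56.0): ¬medium=1−0.75=0.25 → w = 0.25
R4 (z=49.2): negligible=0.86, ¬medium=1−0.75=0.25; AND[min(a, b)] → w = 0.25
R5 (z=38.0): ¬negligible=1−0.86=0.14, medium=0.75; AND[min(a, b)] → w = 0.14
Weighted average = (0.76·38.0 + 0.76·32.3 + 0.25·56.0 + 0.25·49.2 + 0.14·38.0) / (0.76 + 0.76 + 0.25 + 0.25 + 0.14)
  = 85.0480 / 2.1600 = 39.37

39.37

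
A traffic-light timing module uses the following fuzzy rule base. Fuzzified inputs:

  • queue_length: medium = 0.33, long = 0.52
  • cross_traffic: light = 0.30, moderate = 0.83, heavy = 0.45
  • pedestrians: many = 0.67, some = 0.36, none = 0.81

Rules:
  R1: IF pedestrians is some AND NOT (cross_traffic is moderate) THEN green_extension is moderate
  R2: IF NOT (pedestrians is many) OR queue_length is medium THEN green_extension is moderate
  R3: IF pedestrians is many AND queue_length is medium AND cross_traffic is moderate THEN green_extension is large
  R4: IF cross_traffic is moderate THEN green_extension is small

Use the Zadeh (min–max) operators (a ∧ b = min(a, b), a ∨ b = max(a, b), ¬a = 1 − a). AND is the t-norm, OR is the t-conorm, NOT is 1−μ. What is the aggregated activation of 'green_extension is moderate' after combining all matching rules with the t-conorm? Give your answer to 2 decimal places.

R1: some=0.36, ¬moderate=1−0.83=0.17; AND[min(a, b)] → w = 0.17
R2: ¬many=1−0.67=0.33, medium=0.33; OR[max(a, b)] → w = 0.33
R3: many=0.67, medium=0.33, moderate=0.83; AND[min(a, b)] → w = 0.33
R4: moderate=0.83 → w = 0.83
Rules with consequent 'moderate': {R1, R2} → strengths 0.17, 0.33
Aggregate via t-conorm [max(a, b)]: 0.33

0.33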